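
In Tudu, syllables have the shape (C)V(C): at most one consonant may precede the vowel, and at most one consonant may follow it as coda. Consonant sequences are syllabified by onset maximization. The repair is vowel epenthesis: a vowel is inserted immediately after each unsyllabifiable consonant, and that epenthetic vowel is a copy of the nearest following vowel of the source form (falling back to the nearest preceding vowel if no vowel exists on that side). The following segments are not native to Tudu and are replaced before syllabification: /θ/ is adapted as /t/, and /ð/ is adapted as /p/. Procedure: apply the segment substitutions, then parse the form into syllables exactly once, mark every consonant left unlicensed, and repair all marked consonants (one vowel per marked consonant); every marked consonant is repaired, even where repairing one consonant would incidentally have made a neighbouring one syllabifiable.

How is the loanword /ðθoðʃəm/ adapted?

potopʃəm

Substitution: /ð/ → /p/, /θ/ → /t/, giving /ptopʃəm/.
Under (C)V(C), the unsyllabifiable consonants are /p/ (at most one coda consonant is licensed; onsets are limited to one consonant).
Epenthesis after each stranded consonant: /p/ → /po/.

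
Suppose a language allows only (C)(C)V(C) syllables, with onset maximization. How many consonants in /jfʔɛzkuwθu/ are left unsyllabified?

1

The consonants /j/ cannot be parsed into a legal (C)(C)V(C) syllable (at most one coda consonant is licensed; onsets may contain at most 2 consonants).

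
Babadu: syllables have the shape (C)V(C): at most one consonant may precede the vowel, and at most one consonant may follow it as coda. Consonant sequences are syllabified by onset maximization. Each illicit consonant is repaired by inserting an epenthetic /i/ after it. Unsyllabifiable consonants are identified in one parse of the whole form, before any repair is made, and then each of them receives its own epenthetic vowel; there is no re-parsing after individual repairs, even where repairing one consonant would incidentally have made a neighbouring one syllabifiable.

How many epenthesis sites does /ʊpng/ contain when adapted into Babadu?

2

The unsyllabifiable consonants are /n/, /g/; each receives one epenthetic vowel.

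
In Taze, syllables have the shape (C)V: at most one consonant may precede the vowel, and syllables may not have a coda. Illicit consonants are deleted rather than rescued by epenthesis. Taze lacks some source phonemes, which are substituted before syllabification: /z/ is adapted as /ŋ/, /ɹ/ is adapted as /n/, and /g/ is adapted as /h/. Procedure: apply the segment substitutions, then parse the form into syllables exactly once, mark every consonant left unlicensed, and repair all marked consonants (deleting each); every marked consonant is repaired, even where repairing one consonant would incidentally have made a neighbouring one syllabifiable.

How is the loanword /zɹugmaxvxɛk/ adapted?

numaxɛ

Substitution: /z/ → /ŋ/, /ɹ/ → /n/, /g/ → /h/, giving /ŋnuhmaxvxɛk/.
Under (C)V, the unsyllabifiable consonants are /ŋ/, /h/, /x/, /v/, /k/ (no codas are permitted; onsets are limited to one consonant).
Deleting the stranded consonants removes /ŋ/, /h/, /x/, /v/, /k/.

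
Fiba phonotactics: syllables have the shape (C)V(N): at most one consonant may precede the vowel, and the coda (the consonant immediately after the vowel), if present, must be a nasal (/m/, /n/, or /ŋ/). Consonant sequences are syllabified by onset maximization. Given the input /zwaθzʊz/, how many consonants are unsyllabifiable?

Under (C)V(N), the unsyllabifiable consonants are /z/, /θ/, /z/ (only a nasal (/m/, /n/, or /ŋ/) is licensed in coda position; onsets are limited to one consonant).

3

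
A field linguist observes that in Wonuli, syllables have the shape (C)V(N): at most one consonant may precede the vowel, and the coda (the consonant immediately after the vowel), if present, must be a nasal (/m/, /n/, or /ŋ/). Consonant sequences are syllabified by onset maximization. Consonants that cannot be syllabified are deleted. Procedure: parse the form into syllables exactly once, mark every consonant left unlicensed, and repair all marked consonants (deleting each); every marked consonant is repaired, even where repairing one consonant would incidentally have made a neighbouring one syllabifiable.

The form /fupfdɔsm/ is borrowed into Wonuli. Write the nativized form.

fudɔ

Under (C)V(N), the unsyllabifiable consonants are /p/, /f/, /s/, /m/ (only a nasal (/m/, /n/, or /ŋ/) is licensed in coda position; onsets are limited to one consonant).
Each unlicensed consonant is deleted: /p/, /f/, /s/, /m/.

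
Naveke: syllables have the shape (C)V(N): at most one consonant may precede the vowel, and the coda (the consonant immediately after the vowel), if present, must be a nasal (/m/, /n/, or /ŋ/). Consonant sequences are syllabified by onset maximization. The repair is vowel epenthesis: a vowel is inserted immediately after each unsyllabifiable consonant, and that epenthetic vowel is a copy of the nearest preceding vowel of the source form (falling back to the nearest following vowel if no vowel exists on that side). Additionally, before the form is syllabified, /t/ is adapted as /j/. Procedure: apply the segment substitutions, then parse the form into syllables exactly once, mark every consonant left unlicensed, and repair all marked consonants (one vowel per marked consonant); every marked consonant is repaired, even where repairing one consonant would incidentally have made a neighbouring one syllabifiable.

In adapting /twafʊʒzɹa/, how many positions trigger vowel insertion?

3

After substitution the input is /jwafʊʒzɹa/.
The unsyllabifiable consonants are /j/, /ʒ/, /z/; each receives one epenthetic vowel.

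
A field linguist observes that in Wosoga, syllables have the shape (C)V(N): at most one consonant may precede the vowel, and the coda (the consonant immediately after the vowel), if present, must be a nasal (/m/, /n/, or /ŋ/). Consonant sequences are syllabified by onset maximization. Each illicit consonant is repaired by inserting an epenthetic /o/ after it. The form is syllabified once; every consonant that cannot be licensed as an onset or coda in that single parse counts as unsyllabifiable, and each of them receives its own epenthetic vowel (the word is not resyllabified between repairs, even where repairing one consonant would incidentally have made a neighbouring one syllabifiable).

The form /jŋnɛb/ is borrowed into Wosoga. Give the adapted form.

Under (C)V(N), the unsyllabifiable consonants are /j/, /ŋ/, /b/ (only a nasal (/m/, /n/, or /ŋ/) is licensed in coda position; onsets are limited to one consonant).
Inserting the epenthetic vowel yields /j/ → /jo/, /ŋ/ → /ŋo/, /b/ → /bo/.

joŋonɛbo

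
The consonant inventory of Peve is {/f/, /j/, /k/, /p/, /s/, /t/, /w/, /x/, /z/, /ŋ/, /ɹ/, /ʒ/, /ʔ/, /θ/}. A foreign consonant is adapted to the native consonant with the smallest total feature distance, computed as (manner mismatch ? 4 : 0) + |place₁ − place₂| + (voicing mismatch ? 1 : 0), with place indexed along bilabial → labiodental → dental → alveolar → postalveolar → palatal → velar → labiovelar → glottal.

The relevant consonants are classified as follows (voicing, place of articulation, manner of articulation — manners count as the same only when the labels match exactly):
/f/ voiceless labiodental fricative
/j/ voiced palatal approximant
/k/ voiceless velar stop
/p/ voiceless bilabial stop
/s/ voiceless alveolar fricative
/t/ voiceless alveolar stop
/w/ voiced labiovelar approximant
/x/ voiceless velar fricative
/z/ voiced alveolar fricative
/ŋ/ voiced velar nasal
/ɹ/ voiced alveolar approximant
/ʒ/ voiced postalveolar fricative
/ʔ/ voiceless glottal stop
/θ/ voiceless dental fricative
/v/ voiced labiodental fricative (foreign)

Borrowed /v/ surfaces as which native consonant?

f

/f/ is closest: same manner (fricative), place distance 0 (labiodental→labiodental), voicing differs (+1); total 1. Next closest is /z/ at distance 2.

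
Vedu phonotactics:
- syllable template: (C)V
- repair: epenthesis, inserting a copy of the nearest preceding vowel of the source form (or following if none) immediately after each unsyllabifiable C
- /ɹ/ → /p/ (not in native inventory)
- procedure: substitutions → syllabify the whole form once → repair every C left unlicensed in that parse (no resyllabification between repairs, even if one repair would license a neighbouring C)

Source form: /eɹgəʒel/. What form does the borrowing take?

Substitution: /ɹ/ → /p/, giving /epgəʒel/.
The consonants /p/, /l/ cannot be parsed into a legal (C)V syllable (no codas are permitted; onsets are limited to one consonant).
Inserting the epenthetic vowel yields /p/ → /pe/, /l/ → /le/.

epegəʒele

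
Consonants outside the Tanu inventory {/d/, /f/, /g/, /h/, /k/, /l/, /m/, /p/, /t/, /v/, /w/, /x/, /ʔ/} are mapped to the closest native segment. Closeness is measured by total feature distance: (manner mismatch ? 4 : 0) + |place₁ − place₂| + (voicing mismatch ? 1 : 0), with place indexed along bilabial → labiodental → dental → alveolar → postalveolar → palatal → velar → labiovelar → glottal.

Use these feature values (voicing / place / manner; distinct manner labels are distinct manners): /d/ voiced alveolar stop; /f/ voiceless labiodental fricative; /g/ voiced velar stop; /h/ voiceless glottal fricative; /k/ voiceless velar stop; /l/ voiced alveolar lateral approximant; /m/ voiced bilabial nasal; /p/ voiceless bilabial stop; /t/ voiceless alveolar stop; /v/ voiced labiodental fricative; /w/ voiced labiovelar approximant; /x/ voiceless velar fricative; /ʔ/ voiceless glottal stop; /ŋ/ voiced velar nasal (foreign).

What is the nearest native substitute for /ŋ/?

/g/ is closest: manner differs (nasal→stop, +4), place distance 0 (velar→velar), same voicing; total 4. Next closest is /k/ at distance 5.

g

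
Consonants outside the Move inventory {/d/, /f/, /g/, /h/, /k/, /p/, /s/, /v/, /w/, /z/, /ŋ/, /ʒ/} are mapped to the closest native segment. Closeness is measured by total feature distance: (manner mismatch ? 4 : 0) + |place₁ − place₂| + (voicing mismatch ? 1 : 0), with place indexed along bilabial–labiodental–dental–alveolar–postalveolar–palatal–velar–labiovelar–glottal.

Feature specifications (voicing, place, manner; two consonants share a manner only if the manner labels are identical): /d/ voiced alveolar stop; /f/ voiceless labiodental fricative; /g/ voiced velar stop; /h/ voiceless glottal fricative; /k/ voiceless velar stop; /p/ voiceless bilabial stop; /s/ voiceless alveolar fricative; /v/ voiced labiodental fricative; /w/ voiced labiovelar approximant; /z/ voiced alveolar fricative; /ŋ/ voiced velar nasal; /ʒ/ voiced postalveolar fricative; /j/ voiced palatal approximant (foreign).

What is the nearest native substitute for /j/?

/w/ is closest: same manner (approximant), place distance 2 (palatal→labiovelar), same voicing; total 2. Next closest is /g/ at distance 5.

w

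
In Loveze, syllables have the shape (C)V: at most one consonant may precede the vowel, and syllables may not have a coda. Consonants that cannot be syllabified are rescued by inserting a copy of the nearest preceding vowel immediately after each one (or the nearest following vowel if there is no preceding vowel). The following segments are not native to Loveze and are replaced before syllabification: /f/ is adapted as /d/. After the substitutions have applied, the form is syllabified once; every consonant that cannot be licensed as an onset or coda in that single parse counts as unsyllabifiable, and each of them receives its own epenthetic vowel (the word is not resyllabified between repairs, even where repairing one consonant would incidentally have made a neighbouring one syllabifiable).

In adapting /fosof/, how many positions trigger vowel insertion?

After substitution the input is /dosod/.
The unsyllabifiable consonants are /d/; each receives one epenthetic vowel.

1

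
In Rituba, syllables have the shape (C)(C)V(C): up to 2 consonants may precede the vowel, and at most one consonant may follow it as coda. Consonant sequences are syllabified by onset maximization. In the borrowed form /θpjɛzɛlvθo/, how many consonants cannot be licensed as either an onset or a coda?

The consonants /θ/ cannot be parsed into a legal (C)(C)V(C) syllable (at most one coda consonant is licensed; onsets may contain at most 2 consonants).

1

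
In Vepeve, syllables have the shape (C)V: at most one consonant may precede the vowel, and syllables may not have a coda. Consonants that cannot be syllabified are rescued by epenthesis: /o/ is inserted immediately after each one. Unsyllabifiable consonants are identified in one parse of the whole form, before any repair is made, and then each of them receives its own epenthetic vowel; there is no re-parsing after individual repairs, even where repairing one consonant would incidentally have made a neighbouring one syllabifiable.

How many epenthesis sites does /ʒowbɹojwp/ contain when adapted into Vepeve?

5

The unsyllabifiable consonants are /w/, /b/, /j/, /w/, /p/; each receives one epenthetic vowel.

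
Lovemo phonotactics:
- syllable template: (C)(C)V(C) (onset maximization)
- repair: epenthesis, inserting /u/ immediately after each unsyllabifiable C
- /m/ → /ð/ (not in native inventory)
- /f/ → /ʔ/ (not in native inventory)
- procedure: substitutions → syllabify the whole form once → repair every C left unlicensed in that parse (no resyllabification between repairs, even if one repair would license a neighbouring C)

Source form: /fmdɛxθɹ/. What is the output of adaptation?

Substitution: /f/ → /ʔ/, /m/ → /ð/, giving /ʔðdɛxθɹ/.
The consonants /ʔ/, /θ/, /ɹ/ cannot be parsed into a legal (C)(C)V(C) syllable (at most one coda consonant is licensed; onsets may contain at most 2 consonants).
Each unlicensed consonant becomes the onset of a new syllable: /ʔ/ → /ʔu/, /θ/ → /θu/, /ɹ/ → /ɹu/.

ʔuðdɛxθuɹu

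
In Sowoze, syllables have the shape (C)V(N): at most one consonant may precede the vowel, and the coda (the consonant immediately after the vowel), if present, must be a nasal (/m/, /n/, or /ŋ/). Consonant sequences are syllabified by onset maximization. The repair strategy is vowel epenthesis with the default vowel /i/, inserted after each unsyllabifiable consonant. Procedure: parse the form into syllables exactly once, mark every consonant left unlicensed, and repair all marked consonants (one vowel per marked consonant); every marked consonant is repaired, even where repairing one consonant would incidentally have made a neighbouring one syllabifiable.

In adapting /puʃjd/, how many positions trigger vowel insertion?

3

The unsyllabifiable consonants are /ʃ/, /j/, /d/; each receives one epenthetic vowel.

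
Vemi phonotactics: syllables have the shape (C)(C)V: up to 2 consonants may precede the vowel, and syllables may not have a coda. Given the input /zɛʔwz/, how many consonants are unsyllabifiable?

3

The consonants /ʔ/, /w/, /z/ cannot be parsed into a legal (C)(C)V syllable (no codas are permitted; onsets may contain at most 2 consonants).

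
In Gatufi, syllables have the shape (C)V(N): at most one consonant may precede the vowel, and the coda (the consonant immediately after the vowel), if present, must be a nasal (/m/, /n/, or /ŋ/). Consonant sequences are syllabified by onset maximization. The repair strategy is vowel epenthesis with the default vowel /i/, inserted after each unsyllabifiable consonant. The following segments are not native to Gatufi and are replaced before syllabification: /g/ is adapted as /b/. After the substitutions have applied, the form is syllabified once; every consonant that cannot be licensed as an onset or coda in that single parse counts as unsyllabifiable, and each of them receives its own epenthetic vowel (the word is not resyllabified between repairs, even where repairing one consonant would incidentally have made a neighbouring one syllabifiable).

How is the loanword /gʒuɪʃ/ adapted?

biʒuɪʃi

Substitution: /g/ → /b/, giving /bʒuɪʃ/.
The consonants /b/, /ʃ/ cannot be parsed into a legal (C)V(N) syllable (only a nasal (/m/, /n/, or /ŋ/) is licensed in coda position; onsets are limited to one consonant).
Inserting the epenthetic vowel yields /b/ → /bi/, /ʃ/ → /ʃi/.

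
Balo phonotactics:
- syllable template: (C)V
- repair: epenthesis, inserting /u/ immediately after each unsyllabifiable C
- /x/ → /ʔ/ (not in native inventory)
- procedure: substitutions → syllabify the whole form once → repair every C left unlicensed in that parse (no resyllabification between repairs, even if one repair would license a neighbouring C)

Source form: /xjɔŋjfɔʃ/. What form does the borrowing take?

Substitution: /x/ → /ʔ/, giving /ʔjɔŋjfɔʃ/.
The consonants /ʔ/, /ŋ/, /j/, /ʃ/ cannot be parsed into a legal (C)V syllable (no codas are permitted; onsets are limited to one consonant).
Epenthesis after each stranded consonant: /ʔ/ → /ʔu/, /ŋ/ → /ŋu/, /j/ → /ju/, /ʃ/ → /ʃu/.

ʔujɔŋujufɔʃu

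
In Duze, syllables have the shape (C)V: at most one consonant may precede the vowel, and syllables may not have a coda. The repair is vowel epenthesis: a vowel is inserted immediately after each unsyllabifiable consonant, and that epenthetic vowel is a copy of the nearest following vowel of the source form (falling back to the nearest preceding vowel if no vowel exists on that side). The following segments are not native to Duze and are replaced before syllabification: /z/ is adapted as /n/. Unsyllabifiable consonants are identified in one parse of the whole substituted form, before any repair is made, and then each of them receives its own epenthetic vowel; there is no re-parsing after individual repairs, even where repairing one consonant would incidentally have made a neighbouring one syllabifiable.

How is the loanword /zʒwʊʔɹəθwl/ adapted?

nʊʒʊwʊʔəɹəθəwələ

Substitution: /z/ → /n/, giving /nʒwʊʔɹəθwl/.
Syllabifying with onset maximization leaves /n/, /ʒ/, /ʔ/, /θ/, /w/, /l/ stranded (no codas are permitted; onsets are limited to one consonant).
Inserting the epenthetic vowel yields /n/ → /nʊ/, /ʒ/ → /ʒʊ/, /ʔ/ → /ʔə/, /θ/ → /θə/, /w/ → /wə/, /l/ → /lə/.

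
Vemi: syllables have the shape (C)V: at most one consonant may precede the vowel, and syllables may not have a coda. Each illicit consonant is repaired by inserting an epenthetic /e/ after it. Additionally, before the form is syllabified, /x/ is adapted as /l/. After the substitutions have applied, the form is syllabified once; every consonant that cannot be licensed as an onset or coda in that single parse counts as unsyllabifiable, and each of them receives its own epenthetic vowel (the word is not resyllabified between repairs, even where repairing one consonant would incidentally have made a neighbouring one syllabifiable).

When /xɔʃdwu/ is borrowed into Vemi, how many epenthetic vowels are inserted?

After substitution the input is /lɔʃdwu/.
The unsyllabifiable consonants are /ʃ/, /d/; each receives one epenthetic vowel.

2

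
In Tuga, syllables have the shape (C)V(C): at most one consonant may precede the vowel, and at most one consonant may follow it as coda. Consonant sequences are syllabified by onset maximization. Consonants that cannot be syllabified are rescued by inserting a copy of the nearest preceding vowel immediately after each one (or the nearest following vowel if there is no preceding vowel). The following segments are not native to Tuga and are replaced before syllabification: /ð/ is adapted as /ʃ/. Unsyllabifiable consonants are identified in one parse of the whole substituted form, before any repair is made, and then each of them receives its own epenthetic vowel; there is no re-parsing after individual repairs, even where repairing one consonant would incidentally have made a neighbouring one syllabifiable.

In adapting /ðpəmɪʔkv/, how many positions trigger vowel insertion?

After substitution the input is /ʃpəmɪʔkv/.
The unsyllabifiable consonants are /ʃ/, /k/, /v/; each receives one epenthetic vowel.

3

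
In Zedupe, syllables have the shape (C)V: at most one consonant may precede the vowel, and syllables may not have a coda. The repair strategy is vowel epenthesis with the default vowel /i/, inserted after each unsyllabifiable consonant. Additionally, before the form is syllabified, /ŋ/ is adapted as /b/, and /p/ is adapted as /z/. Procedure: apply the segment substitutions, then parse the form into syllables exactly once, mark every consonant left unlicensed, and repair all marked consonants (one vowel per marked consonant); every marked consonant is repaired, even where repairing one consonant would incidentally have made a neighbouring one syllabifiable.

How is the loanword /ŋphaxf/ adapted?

Substitution: /ŋ/ → /b/, /p/ → /z/, giving /bzhaxf/.
Under (C)V, the unsyllabifiable consonants are /b/, /z/, /x/, /f/ (no codas are permitted; onsets are limited to one consonant).
Each unlicensed consonant becomes the onset of a new syllable: /b/ → /bi/, /z/ → /zi/, /x/ → /xi/, /f/ → /fi/.

bizihaxifi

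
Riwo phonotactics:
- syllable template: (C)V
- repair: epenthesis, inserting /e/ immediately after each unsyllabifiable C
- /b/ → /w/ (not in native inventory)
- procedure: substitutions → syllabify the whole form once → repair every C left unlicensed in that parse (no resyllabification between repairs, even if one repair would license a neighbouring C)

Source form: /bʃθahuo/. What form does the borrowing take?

weʃeθahuo

Substitution: /b/ → /w/, giving /wʃθahuo/.
Under (C)V, the unsyllabifiable consonants are /w/, /ʃ/ (no codas are permitted; onsets are limited to one consonant).
Inserting the epenthetic vowel yields /w/ → /we/, /ʃ/ → /ʃe/.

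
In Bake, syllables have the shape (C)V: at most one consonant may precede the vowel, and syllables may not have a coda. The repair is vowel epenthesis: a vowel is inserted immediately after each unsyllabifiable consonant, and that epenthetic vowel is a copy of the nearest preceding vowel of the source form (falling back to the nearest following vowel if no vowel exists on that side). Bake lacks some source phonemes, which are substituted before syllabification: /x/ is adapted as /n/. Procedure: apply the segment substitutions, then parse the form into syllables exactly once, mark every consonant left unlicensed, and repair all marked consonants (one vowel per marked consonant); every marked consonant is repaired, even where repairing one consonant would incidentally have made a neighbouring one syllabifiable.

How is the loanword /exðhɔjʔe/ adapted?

eneðehɔjɔʔe

Substitution: /x/ → /n/, giving /enðhɔjʔe/.
The consonants /n/, /ð/, /j/ cannot be parsed into a legal (C)V syllable (no codas are permitted; onsets are limited to one consonant).
Epenthesis after each stranded consonant: /n/ → /ne/, /ð/ → /ðe/, /j/ → /jɔ/.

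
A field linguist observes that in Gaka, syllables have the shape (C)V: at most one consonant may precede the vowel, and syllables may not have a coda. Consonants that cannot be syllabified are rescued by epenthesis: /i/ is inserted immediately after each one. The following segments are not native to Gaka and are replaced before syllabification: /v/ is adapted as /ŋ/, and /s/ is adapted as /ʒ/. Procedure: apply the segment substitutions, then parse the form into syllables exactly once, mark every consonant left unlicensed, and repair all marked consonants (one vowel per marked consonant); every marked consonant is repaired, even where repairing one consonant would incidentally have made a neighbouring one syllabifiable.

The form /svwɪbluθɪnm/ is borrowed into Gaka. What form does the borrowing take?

ʒiŋiwɪbiluθɪnimi

Substitution: /s/ → /ʒ/, /v/ → /ŋ/, giving /ʒŋwɪbluθɪnm/.
The consonants /ʒ/, /ŋ/, /b/, /n/, /m/ cannot be parsed into a legal (C)V syllable (no codas are permitted; onsets are limited to one consonant).
Inserting the epenthetic vowel yields /ʒ/ → /ʒi/, /ŋ/ → /ŋi/, /b/ → /bi/, /n/ → /ni/, /m/ → /mi/.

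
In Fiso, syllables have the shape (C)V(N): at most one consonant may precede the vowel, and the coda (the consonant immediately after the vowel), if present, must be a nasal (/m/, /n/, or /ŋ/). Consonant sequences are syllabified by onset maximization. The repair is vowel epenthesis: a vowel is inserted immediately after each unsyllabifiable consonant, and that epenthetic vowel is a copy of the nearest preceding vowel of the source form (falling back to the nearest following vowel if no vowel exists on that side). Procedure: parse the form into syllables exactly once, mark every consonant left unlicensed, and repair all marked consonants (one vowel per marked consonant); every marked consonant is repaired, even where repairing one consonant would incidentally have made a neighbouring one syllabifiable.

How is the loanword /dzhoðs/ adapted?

dozohoðoso

Under (C)V(N), the unsyllabifiable consonants are /d/, /z/, /ð/, /s/ (only a nasal (/m/, /n/, or /ŋ/) is licensed in coda position; onsets are limited to one consonant).
Inserting the epenthetic vowel yields /d/ → /do/, /z/ → /zo/, /ð/ → /ðo/, /s/ → /so/.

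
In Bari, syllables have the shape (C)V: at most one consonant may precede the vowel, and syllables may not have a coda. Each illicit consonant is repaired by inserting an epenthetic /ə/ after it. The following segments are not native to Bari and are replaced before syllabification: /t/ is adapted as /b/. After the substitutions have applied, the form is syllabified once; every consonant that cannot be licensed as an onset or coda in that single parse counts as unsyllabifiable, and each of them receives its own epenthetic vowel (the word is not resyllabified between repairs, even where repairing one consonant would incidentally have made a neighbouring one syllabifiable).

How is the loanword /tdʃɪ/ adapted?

Substitution: /t/ → /b/, giving /bdʃɪ/.
Under (C)V, the unsyllabifiable consonants are /b/, /d/ (no codas are permitted; onsets are limited to one consonant).
Each unlicensed consonant becomes the onset of a new syllable: /b/ → /bə/, /d/ → /də/.

bədəʃɪ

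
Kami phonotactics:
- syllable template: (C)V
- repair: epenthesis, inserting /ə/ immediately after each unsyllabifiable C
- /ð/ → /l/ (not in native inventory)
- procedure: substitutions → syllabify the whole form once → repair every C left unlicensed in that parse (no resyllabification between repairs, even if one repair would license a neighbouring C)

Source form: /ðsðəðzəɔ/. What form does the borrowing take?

Substitution: /ð/ → /l/, giving /lsləlzəɔ/.
The consonants /l/, /s/, /l/ cannot be parsed into a legal (C)V syllable (no codas are permitted; onsets are limited to one consonant).
Each unlicensed consonant becomes the onset of a new syllable: /l/ → /lə/, /s/ → /sə/, /l/ → /lə/.

ləsələləzəɔ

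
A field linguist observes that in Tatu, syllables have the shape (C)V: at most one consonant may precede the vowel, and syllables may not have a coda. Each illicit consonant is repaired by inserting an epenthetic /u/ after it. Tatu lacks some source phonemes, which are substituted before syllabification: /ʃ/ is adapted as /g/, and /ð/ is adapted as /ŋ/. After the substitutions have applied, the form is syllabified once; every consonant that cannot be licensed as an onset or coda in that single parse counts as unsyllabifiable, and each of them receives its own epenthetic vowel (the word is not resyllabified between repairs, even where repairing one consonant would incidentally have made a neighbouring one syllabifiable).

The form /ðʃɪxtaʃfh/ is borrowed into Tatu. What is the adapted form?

Substitution: /ð/ → /ŋ/, /ʃ/ → /g/, giving /ŋgɪxtagfh/.
Syllabifying with onset maximization leaves /ŋ/, /x/, /g/, /f/, /h/ stranded (no codas are permitted; onsets are limited to one consonant).
Inserting the epenthetic vowel yields /ŋ/ → /ŋu/, /x/ → /xu/, /g/ → /gu/, /f/ → /fu/, /h/ → /hu/.

ŋugɪxutagufuhu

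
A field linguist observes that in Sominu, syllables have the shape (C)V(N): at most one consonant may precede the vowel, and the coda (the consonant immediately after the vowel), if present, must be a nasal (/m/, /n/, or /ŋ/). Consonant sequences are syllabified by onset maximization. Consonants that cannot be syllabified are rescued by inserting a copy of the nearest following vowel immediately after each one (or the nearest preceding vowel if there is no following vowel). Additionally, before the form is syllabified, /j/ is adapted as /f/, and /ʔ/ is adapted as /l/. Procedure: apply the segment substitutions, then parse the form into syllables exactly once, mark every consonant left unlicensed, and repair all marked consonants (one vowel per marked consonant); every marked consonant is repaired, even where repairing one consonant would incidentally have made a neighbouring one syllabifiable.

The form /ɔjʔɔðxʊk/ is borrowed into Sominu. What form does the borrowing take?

Substitution: /j/ → /f/, /ʔ/ → /l/, giving /ɔflɔðxʊk/.
Under (C)V(N), the unsyllabifiable consonants are /f/, /ð/, /k/ (only a nasal (/m/, /n/, or /ŋ/) is licensed in coda position; onsets are limited to one consonant).
Epenthesis after each stranded consonant: /f/ → /fɔ/, /ð/ → /ðʊ/, /k/ → /kʊ/.

ɔfɔlɔðʊxʊkʊ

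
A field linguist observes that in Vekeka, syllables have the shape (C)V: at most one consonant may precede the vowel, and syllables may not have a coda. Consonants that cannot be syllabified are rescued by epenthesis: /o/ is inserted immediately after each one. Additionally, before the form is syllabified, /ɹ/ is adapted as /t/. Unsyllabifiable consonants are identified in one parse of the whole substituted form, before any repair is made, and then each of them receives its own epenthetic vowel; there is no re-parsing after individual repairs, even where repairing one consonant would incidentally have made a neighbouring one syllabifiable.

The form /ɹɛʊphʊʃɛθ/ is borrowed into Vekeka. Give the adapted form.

Substitution: /ɹ/ → /t/, giving /tɛʊphʊʃɛθ/.
Under (C)V, the unsyllabifiable consonants are /p/, /θ/ (no codas are permitted; onsets are limited to one consonant).
Inserting the epenthetic vowel yields /p/ → /po/, /θ/ → /θo/.

tɛʊpohʊʃɛθo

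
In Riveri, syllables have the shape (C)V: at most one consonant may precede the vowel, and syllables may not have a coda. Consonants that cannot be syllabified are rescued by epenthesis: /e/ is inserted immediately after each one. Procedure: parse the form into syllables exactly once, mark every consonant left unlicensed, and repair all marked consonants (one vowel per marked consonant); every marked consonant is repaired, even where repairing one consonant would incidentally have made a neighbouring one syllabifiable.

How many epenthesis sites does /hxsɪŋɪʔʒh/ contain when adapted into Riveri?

5

The unsyllabifiable consonants are /h/, /x/, /ʔ/, /ʒ/, /h/; each receives one epenthetic vowel.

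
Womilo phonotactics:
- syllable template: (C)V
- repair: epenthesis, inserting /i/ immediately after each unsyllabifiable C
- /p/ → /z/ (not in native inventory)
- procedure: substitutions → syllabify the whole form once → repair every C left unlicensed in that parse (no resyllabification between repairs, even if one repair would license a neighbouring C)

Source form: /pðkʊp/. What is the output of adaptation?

Substitution: /p/ → /z/, giving /zðkʊz/.
Under (C)V, the unsyllabifiable consonants are /z/, /ð/, /z/ (no codas are permitted; onsets are limited to one consonant).
Each unlicensed consonant becomes the onset of a new syllable: /z/ → /zi/, /ð/ → /ði/, /z/ → /zi/.

ziðikʊzi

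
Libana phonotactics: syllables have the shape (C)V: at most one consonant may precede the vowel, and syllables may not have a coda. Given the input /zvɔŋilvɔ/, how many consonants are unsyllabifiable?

Under (C)V, the unsyllabifiable consonants are /z/, /l/ (no codas are permitted; onsets are limited to one consonant).

2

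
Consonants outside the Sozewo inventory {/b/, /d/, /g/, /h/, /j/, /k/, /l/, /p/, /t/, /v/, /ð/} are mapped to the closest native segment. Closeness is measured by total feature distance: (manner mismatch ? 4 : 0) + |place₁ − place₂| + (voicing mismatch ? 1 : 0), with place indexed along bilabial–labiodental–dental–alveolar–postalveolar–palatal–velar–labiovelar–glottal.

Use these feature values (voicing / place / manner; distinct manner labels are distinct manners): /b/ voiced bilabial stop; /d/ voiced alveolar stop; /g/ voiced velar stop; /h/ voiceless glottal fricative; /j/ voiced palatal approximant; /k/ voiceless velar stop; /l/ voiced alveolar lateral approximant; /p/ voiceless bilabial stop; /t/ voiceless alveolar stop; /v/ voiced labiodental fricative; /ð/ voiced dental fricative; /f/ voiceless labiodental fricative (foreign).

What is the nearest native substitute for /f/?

/v/ is closest: same manner (fricative), place distance 0 (labiodental→labiodental), voicing differs (+1); total 1. Next closest is /ð/ at distance 2.

v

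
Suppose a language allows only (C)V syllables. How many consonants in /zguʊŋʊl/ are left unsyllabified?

Syllabifying with onset maximization leaves /z/, /l/ stranded (no codas are permitted; onsets are limited to one consonant).

2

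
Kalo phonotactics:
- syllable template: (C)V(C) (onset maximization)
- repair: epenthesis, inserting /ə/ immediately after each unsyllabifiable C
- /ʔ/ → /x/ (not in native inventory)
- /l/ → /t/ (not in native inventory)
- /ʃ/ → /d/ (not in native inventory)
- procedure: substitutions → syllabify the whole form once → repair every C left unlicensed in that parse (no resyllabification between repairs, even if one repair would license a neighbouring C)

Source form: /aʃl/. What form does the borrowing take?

Substitution: /ʃ/ → /d/, /l/ → /t/, giving /adt/.
Syllabifying with onset maximization leaves /t/ stranded (at most one coda consonant is licensed; onsets are limited to one consonant).
Epenthesis after each stranded consonant: /t/ → /tə/.

adtə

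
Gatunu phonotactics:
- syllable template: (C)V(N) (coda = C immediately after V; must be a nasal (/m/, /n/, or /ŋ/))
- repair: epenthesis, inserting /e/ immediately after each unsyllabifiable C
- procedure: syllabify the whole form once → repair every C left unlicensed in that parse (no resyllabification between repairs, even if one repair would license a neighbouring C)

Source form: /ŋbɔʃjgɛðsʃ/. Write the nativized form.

The consonants /ŋ/, /ʃ/, /j/, /ð/, /s/, /ʃ/ cannot be parsed into a legal (C)V(N) syllable (only a nasal (/m/, /n/, or /ŋ/) is licensed in coda position; onsets are limited to one consonant).
Inserting the epenthetic vowel yields /ŋ/ → /ŋe/, /ʃ/ → /ʃe/, /j/ → /je/, /ð/ → /ðe/, /s/ → /se/, /ʃ/ → /ʃe/.

ŋebɔʃejegɛðeseʃe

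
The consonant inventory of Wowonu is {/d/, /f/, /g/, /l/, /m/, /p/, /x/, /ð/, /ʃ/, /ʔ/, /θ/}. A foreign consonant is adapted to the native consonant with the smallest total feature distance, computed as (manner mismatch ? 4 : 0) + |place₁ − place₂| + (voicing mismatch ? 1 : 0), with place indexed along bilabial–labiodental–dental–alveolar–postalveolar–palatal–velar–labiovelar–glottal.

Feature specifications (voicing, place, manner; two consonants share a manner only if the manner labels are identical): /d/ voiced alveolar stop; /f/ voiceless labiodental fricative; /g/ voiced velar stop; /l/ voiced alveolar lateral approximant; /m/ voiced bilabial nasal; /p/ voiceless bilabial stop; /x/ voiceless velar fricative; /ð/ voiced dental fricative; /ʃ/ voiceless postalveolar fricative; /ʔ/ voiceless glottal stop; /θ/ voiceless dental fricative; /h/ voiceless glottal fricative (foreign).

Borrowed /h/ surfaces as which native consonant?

/x/ is closest: same manner (fricative), place distance 2 (glottal→velar), same voicing; total 2. Next closest is /ʃ/ at distance 4.

x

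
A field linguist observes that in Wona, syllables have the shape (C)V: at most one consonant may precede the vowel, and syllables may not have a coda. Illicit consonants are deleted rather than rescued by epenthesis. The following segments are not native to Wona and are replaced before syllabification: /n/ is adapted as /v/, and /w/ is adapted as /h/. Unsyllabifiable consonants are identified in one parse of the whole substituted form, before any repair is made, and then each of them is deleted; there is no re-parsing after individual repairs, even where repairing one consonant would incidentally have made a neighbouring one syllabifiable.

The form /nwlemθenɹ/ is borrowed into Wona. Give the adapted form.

Substitution: /n/ → /v/, /w/ → /h/, giving /vhlemθevɹ/.
Syllabifying with onset maximization leaves /v/, /h/, /m/, /v/, /ɹ/ stranded (no codas are permitted; onsets are limited to one consonant).
Each unlicensed consonant is deleted: /v/, /h/, /m/, /v/, /ɹ/.

leθe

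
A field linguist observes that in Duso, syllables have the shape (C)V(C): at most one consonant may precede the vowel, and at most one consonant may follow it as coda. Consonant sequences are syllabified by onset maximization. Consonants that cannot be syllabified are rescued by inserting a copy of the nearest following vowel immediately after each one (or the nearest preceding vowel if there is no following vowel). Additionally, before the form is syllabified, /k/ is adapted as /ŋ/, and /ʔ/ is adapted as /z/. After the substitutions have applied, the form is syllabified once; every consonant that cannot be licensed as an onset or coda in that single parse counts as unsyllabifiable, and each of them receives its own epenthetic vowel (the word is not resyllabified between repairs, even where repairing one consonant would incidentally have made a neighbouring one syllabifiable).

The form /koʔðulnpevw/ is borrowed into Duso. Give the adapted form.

Substitution: /k/ → /ŋ/, /ʔ/ → /z/, giving /ŋozðulnpevw/.
Syllabifying with onset maximization leaves /n/, /w/ stranded (at most one coda consonant is licensed; onsets are limited to one consonant).
Epenthesis after each stranded consonant: /n/ → /ne/, /w/ → /we/.

ŋozðulnepevwe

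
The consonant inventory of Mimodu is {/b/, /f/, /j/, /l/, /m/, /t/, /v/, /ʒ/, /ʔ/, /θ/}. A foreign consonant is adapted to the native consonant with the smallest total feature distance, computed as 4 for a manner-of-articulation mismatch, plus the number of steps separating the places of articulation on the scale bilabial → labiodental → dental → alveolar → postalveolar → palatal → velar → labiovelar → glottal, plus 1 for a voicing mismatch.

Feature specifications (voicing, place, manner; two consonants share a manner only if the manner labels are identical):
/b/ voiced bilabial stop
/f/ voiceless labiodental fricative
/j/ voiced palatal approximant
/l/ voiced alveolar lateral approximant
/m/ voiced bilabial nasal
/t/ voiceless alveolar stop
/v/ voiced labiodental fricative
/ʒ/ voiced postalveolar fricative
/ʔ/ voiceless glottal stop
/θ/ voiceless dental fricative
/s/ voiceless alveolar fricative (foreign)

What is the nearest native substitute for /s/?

/θ/ is closest: same manner (fricative), place distance 1 (alveolar→dental), same voicing; total 1. Next closest is /f/ at distance 2.

θ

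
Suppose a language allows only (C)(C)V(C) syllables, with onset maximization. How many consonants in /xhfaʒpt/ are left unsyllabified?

Syllabifying with onset maximization leaves /x/, /p/, /t/ stranded (at most one coda consonant is licensed; onsets may contain at most 2 consonants).

3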